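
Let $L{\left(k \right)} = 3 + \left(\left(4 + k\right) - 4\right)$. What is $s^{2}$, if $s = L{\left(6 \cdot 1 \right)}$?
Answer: $81$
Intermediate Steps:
$L{\left(k \right)} = 3 + k$
$s = 9$ ($s = 3 + 6 \cdot 1 = 3 + 6 = 9$)
$s^{2} = 9^{2} = 81$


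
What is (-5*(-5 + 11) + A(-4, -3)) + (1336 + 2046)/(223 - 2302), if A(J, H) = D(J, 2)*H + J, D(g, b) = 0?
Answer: -74068/2079 ≈ -35.627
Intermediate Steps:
A(J, H) = J (A(J, H) = 0*H + J = 0 + J = J)
(-5*(-5 + 11) + A(-4, -3)) + (1336 + 2046)/(223 - 2302) = (-5*(-5 + 11) - 4) + (1336 + 2046)/(223 - 2302) = (-5*6 - 4) + 3382/(-2079) = (-30 - 4) + 3382*(-1/2079) = -34 - 3382/2079 = -74068/2079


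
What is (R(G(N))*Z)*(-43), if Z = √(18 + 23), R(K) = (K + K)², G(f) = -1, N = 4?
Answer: -172*√41 ≈ -1101.3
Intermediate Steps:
R(K) = 4*K² (R(K) = (2*K)² = 4*K²)
Z = √41 ≈ 6.4031
(R(G(N))*Z)*(-43) = ((4*(-1)²)*√41)*(-43) = ((4*1)*√41)*(-43) = (4*√41)*(-43) = -172*√41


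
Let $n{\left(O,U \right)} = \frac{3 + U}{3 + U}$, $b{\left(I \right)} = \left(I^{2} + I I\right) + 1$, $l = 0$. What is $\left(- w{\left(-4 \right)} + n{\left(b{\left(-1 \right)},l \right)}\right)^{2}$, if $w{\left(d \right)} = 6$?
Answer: $25$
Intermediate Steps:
$b{\left(I \right)} = 1 + 2 I^{2}$ ($b{\left(I \right)} = \left(I^{2} + I^{2}\right) + 1 = 2 I^{2} + 1 = 1 + 2 I^{2}$)
$n{\left(O,U \right)} = 1$
$\left(- w{\left(-4 \right)} + n{\left(b{\left(-1 \right)},l \right)}\right)^{2} = \left(\left(-1\right) 6 + 1\right)^{2} = \left(-6 + 1\right)^{2} = \left(-5\right)^{2} = 25$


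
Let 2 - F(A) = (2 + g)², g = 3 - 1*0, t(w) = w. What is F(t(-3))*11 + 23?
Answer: -230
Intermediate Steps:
g = 3 (g = 3 + 0 = 3)
F(A) = -23 (F(A) = 2 - (2 + 3)² = 2 - 1*5² = 2 - 1*25 = 2 - 25 = -23)
F(t(-3))*11 + 23 = -23*11 + 23 = -253 + 23 = -230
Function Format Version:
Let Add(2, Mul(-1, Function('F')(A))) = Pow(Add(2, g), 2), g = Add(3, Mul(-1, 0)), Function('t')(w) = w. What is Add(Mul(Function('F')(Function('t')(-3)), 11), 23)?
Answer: -230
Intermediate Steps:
g = 3 (g = Add(3, 0) = 3)
Function('F')(A) = -23 (Function('F')(A) = Add(2, Mul(-1, Pow(Add(2, 3), 2))) = Add(2, Mul(-1, Pow(5, 2))) = Add(2, Mul(-1, 25)) = Add(2, -25) = -23)
Add(Mul(Function('F')(Function('t')(-3)), 11), 23) = Add(Mul(-23, 11), 23) = Add(-253, 23) = -230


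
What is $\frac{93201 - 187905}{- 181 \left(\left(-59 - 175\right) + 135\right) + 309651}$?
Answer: $- \frac{15784}{54595} \approx -0.28911$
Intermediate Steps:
$\frac{93201 - 187905}{- 181 \left(\left(-59 - 175\right) + 135\right) + 309651} = - \frac{94704}{- 181 \left(\left(-59 - 175\right) + 135\right) + 309651} = - \frac{94704}{- 181 \left(-234 + 135\right) + 309651} = - \frac{94704}{\left(-181\right) \left(-99\right) + 309651} = - \frac{94704}{17919 + 309651} = - \frac{94704}{327570} = \left(-94704\right) \frac{1}{327570} = - \frac{15784}{54595}$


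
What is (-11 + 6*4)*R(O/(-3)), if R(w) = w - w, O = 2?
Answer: 0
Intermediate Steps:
R(w) = 0
(-11 + 6*4)*R(O/(-3)) = (-11 + 6*4)*0 = (-11 + 24)*0 = 13*0 = 0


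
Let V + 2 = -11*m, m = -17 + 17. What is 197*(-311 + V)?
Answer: -61661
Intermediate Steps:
m = 0
V = -2 (V = -2 - 11*0 = -2 + 0 = -2)
197*(-311 + V) = 197*(-311 - 2) = 197*(-313) = -61661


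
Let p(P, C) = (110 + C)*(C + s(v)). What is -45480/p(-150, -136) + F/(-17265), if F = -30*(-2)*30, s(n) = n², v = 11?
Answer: -1746476/14963 ≈ -116.72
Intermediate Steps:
F = 1800 (F = 60*30 = 1800)
p(P, C) = (110 + C)*(121 + C) (p(P, C) = (110 + C)*(C + 11²) = (110 + C)*(C + 121) = (110 + C)*(121 + C))
-45480/p(-150, -136) + F/(-17265) = -45480/(13310 + (-136)² + 231*(-136)) + 1800/(-17265) = -45480/(13310 + 18496 - 31416) + 1800*(-1/17265) = -45480/390 - 120/1151 = -45480*1/390 - 120/1151 = -1516/13 - 120/1151 = -1746476/14963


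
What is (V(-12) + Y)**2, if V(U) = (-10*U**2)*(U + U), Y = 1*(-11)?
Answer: 1193633401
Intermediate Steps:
Y = -11
V(U) = -20*U**3 (V(U) = (-10*U**2)*(2*U) = -20*U**3)
(V(-12) + Y)**2 = (-20*(-12)**3 - 11)**2 = (-20*(-1728) - 11)**2 = (34560 - 11)**2 = 34549**2 = 1193633401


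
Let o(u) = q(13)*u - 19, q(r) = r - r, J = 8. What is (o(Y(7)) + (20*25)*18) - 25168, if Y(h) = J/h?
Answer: -16187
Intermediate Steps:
Y(h) = 8/h
q(r) = 0
o(u) = -19 (o(u) = 0*u - 19 = 0 - 19 = -19)
(o(Y(7)) + (20*25)*18) - 25168 = (-19 + (20*25)*18) - 25168 = (-19 + 500*18) - 25168 = (-19 + 9000) - 25168 = 8981 - 25168 = -16187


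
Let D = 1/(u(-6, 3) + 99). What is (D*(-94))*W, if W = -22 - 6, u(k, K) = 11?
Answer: 1316/55 ≈ 23.927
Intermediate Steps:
W = -28
D = 1/110 (D = 1/(11 + 99) = 1/110 ≈ 0.0090909)
(D*(-94))*W = ((1/110)*(-94))*(-28) = -47/55*(-28) = 1316/55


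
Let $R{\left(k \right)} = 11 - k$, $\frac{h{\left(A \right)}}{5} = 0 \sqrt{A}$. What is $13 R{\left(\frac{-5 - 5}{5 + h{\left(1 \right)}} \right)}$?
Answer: $169$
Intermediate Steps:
$h{\left(A \right)} = 0$ ($h{\left(A \right)} = 5 \cdot 0 \sqrt{A} = 5 \cdot 0 = 0$)
$13 R{\left(\frac{-5 - 5}{5 + h{\left(1 \right)}} \right)} = 13 \left(11 - \frac{-5 - 5}{5 + 0}\right) = 13 \left(11 - - \frac{10}{5}\right) = 13 \left(11 - \left(-10\right) \frac{1}{5}\right) = 13 \left(11 - -2\right) = 13 \left(11 + 2\right) = 13 \cdot 13 = 169$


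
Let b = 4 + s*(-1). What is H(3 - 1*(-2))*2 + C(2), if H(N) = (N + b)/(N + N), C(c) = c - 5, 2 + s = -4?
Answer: 0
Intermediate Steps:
s = -6 (s = -2 - 4 = -6)
b = 10 (b = 4 - 6*(-1) = 4 + 6 = 10)
C(c) = -5 + c
H(N) = (10 + N)/(2*N) (H(N) = (N + 10)/(N + N) = (10 + N)/((2*N)) = (10 + N)*(1/(2*N)) = (10 + N)/(2*N))
H(3 - 1*(-2))*2 + C(2) = ((10 + (3 - 1*(-2)))/(2*(3 - 1*(-2))))*2 + (-5 + 2) = ((10 + (3 + 2))/(2*(3 + 2)))*2 - 3 = ((½)*(10 + 5)/5)*2 - 3 = ((½)*(⅕)*15)*2 - 3 = (3/2)*2 - 3 = 3 - 3 = 0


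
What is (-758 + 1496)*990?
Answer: 730620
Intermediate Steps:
(-758 + 1496)*990 = 738*990 = 730620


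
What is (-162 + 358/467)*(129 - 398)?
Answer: 20254624/467 ≈ 43372.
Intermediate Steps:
(-162 + 358/467)*(129 - 398) = (-162 + 358*(1/467))*(-269) = (-162 + 358/467)*(-269) = -75296/467*(-269) = 20254624/467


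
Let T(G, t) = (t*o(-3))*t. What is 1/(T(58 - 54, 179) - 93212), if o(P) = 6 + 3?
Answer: 1/195157 ≈ 5.1241e-6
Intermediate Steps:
o(P) = 9
T(G, t) = 9*t² (T(G, t) = (t*9)*t = (9*t)*t = 9*t²)
1/(T(58 - 54, 179) - 93212) = 1/(9*179² - 93212) = 1/(9*32041 - 93212) = 1/(288369 - 93212) = 1/195157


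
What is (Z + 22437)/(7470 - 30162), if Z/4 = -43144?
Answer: 150139/22692 ≈ 6.6164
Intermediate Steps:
Z = -172576 (Z = 4*(-43144) = -172576)
(Z + 22437)/(7470 - 30162) = (-172576 + 22437)/(7470 - 30162) = -150139/(-22692) = -150139*(-1/22692) = 150139/22692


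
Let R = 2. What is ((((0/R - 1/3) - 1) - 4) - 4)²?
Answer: 784/9 ≈ 87.111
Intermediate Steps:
((((0/R - 1/3) - 1) - 4) - 4)² = ((((0/2 - 1/3) - 1) - 4) - 4)² = ((((0*(½) - 1*⅓) - 1) - 4) - 4)² = ((((0 - ⅓) - 1) - 4) - 4)² = (((-⅓ - 1) - 4) - 4)² = ((-4/3 - 4) - 4)² = (-16/3 - 4)² = (-28/3)² = 784/9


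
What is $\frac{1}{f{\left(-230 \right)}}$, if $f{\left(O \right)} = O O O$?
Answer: $- \frac{1}{12167000} \approx -8.219 \cdot 10^{-8}$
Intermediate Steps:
$f{\left(O \right)} = O^{3}$ ($f{\left(O \right)} = O^{2} O = O^{3}$)
$\frac{1}{f{\left(-230 \right)}} = \frac{1}{\left(-230\right)^{3}} = \frac{1}{-12167000} = - \frac{1}{12167000}$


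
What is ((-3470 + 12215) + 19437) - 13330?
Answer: 14852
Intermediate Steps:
((-3470 + 12215) + 19437) - 13330 = (8745 + 19437) - 13330 = 28182 - 13330 = 14852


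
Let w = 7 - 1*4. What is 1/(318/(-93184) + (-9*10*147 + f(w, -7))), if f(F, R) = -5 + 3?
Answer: -46592/616505503 ≈ -7.5574e-5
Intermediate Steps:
w = 3 (w = 7 - 4 = 3)
f(F, R) = -2
1/(318/(-93184) + (-9*10*147 + f(w, -7))) = 1/(318/(-93184) + (-9*10*147 - 2)) = 1/(318*(-1/93184) + (-90*147 - 2)) = 1/(-159/46592 + (-13230 - 2)) = 1/(-159/46592 - 13232) = 1/(-616505503/46592) = -46592/616505503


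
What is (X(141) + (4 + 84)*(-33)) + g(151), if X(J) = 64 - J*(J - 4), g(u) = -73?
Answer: -22230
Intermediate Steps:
X(J) = 64 - J*(-4 + J)
(X(141) + (4 + 84)*(-33)) + g(151) = ((64 - 1*141² + 4*141) + (4 + 84)*(-33)) - 73 = ((64 - 1*19881 + 564) + 88*(-33)) - 73 = ((64 - 19881 + 564) - 2904) - 73 = (-19253 - 2904) - 73 = -22157 - 73 = -22230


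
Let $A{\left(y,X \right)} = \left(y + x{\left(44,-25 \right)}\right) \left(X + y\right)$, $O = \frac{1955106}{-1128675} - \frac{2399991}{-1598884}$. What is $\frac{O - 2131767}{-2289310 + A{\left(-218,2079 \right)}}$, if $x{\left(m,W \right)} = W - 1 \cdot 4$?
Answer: $\frac{1282343543551120893}{1653619989919043300} \approx 0.77548$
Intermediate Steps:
$x{\left(m,W \right)} = -4 + W$ ($x{\left(m,W \right)} = W - 4 = -4 + W$)
$O = - \frac{139059286593}{601540132900}$ ($O = 1955106 \left(- \frac{1}{1128675}\right) - - \frac{2399991}{1598884} = - \frac{651702}{376225} + \frac{2399991}{1598884} = - \frac{139059286593}{601540132900} \approx -0.23117$)
$A{\left(y,X \right)} = \left(-29 + y\right) \left(X + y\right)$ ($A{\left(y,X \right)} = \left(y - 29\right) \left(X + y\right) = \left(-29 + y\right) \left(X + y\right)$)
$\frac{O - 2131767}{-2289310 + A{\left(-218,2079 \right)}} = \frac{- \frac{139059286593}{601540132900} - 2131767}{-2289310 + \left(\left(-218\right)^{2} - 60291 - -6322 + 2079 \left(-218\right)\right)} = - \frac{1282343543551120893}{601540132900 \left(-2289310 + \left(47524 - 60291 + 6322 - 453222\right)\right)} = - \frac{1282343543551120893}{601540132900 \left(-2289310 - 459667\right)} = - \frac{1282343543551120893}{601540132900 \left(-2748977\right)} = \left(- \frac{1282343543551120893}{601540132900}\right) \left(- \frac{1}{2748977}\right) = \frac{1282343543551120893}{1653619989919043300}$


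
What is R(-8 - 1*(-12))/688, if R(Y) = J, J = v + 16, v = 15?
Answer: 31/688 ≈ 0.045058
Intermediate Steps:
J = 31 (J = 15 + 16 = 31)
R(Y) = 31
R(-8 - 1*(-12))/688 = 31/688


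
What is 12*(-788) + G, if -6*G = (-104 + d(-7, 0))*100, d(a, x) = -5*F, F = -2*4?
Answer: -25168/3 ≈ -8389.3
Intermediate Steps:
F = -8
d(a, x) = 40 (d(a, x) = -5*(-8) = 40)
G = 3200/3 (G = -(-104 + 40)*100/6 = -(-32)*100/3 = -⅙*(-6400) = 3200/3 ≈ 1066.7)
12*(-788) + G = 12*(-788) + 3200/3 = -9456 + 3200/3 = -25168/3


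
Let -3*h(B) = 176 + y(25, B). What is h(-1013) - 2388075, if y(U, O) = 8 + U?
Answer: -7164434/3 ≈ -2.3881e+6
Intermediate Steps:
h(B) = -209/3 (h(B) = -(176 + (8 + 25))/3 = -(176 + 33)/3 = -1/3*209 = -209/3)
h(-1013) - 2388075 = -209/3 - 2388075 = -7164434/3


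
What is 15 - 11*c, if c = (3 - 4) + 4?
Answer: -18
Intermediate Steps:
c = 3 (c = -1 + 4 = 3)
15 - 11*c = 15 - 11*3 = 15 - 33 = -18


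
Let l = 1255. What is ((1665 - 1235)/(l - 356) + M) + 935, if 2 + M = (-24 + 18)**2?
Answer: 871561/899 ≈ 969.48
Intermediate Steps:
M = 34 (M = -2 + (-24 + 18)**2 = -2 + (-6)**2 = -2 + 36 = 34)
((1665 - 1235)/(l - 356) + M) + 935 = ((1665 - 1235)/(1255 - 356) + 34) + 935 = (430/899 + 34) + 935 = 30996/899 + 935 = 871561/899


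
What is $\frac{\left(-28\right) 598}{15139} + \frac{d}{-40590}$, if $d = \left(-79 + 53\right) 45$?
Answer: $- \frac{7354737}{6827689} \approx -1.0772$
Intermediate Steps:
$d = -1170$ ($d = \left(-26\right) 45 = -1170$)
$\frac{\left(-28\right) 598}{15139} + \frac{d}{-40590} = \frac{\left(-28\right) 598}{15139} - \frac{1170}{-40590} = \left(-16744\right) \frac{1}{15139} - - \frac{13}{451} = - \frac{16744}{15139} + \frac{13}{451} = - \frac{7354737}{6827689}$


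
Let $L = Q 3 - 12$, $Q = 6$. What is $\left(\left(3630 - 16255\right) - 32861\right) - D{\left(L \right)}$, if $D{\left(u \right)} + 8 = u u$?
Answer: $-45514$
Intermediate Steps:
$L = 6$ ($L = 6 \cdot 3 - 12 = 18 - 12 = 6$)
$D{\left(u \right)} = -8 + u^{2}$ ($D{\left(u \right)} = -8 + u u = -8 + u^{2}$)
$\left(\left(3630 - 16255\right) - 32861\right) - D{\left(L \right)} = \left(\left(3630 - 16255\right) - 32861\right) - \left(-8 + 6^{2}\right) = \left(-12625 - 32861\right) - \left(-8 + 36\right) = -45486 - 28 = -45514$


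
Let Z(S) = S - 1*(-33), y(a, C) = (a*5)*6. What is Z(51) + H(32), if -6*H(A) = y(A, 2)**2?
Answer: -153516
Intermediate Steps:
y(a, C) = 30*a (y(a, C) = (5*a)*6 = 30*a)
Z(S) = 33 + S (Z(S) = S + 33 = 33 + S)
H(A) = -150*A**2 (H(A) = -900*A**2/6 = -150*A**2)
Z(51) + H(32) = (33 + 51) - 150*32**2 = 84 - 150*1024 = 84 - 153600 = -153516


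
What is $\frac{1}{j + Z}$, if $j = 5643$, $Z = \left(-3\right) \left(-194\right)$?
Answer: $\frac{1}{6225} \approx 0.00016064$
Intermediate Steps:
$Z = 582$
$\frac{1}{j + Z} = \frac{1}{5643 + 582} = \frac{1}{6225}$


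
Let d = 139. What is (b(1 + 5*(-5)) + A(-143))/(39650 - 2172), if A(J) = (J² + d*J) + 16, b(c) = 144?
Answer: 366/18739 ≈ 0.019531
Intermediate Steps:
A(J) = 16 + J² + 139*J (A(J) = (J² + 139*J) + 16 = 16 + J² + 139*J)
(b(1 + 5*(-5)) + A(-143))/(39650 - 2172) = (144 + (16 + (-143)² + 139*(-143)))/(39650 - 2172) = (144 + (16 + 20449 - 19877))/37478 = (144 + 588)*(1/37478) = 732*(1/37478) = 366/18739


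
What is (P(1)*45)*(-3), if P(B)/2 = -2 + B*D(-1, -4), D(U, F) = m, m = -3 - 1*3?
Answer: 2160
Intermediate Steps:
m = -6 (m = -3 - 3 = -6)
D(U, F) = -6
P(B) = -4 - 12*B (P(B) = 2*(-2 + B*(-6)) = 2*(-2 - 6*B) = -4 - 12*B)
(P(1)*45)*(-3) = ((-4 - 12*1)*45)*(-3) = ((-4 - 12)*45)*(-3) = -16*45*(-3) = -720*(-3) = 2160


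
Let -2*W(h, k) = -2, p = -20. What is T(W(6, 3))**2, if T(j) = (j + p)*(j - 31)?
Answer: 324900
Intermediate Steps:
W(h, k) = 1 (W(h, k) = -1/2*(-2) = 1)
T(j) = (-31 + j)*(-20 + j) (T(j) = (j - 20)*(j - 31) = (-20 + j)*(-31 + j) = (-31 + j)*(-20 + j))
T(W(6, 3))**2 = (620 + 1**2 - 51*1)**2 = (620 + 1 - 51)**2 = 570**2 = 324900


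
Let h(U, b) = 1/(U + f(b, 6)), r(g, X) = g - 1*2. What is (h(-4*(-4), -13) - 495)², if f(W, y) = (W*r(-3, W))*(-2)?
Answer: 3184457761/12996 ≈ 2.4503e+5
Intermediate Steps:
r(g, X) = -2 + g (r(g, X) = g - 2 = -2 + g)
f(W, y) = 10*W (f(W, y) = (W*(-2 - 3))*(-2) = (W*(-5))*(-2) = -5*W*(-2) = 10*W)
h(U, b) = 1/(U + 10*b)
(h(-4*(-4), -13) - 495)² = (1/(-4*(-4) + 10*(-13)) - 495)² = (1/(16 - 130) - 495)² = (1/(-114) - 495)² = (-1/114 - 495)² = (-56431/114)² = 3184457761/12996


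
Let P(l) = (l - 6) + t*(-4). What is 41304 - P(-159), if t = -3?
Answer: 41457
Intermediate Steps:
P(l) = 6 + l (P(l) = (l - 6) - 3*(-4) = (-6 + l) + 12 = 6 + l)
41304 - P(-159) = 41304 - (6 - 159) = 41304 - 1*(-153) = 41304 + 153 = 41457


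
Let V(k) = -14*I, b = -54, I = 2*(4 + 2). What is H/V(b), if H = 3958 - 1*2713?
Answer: -415/56 ≈ -7.4107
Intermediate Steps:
I = 12 (I = 2*6 = 12)
H = 1245 (H = 3958 - 2713 = 1245)
V(k) = -168 (V(k) = -14*12 = -168)
H/V(b) = 1245/(-168) = 1245*(-1/168) = -415/56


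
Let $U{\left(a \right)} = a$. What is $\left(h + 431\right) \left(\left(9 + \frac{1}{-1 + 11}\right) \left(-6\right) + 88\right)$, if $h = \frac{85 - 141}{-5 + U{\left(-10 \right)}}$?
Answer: $\frac{1089007}{75} \approx 14520.0$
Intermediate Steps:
$h = \frac{56}{15}$ ($h = \frac{85 - 141}{-5 - 10} = - \frac{56}{-15} = \left(-56\right) \left(- \frac{1}{15}\right) = \frac{56}{15} \approx 3.7333$)
$\left(h + 431\right) \left(\left(9 + \frac{1}{-1 + 11}\right) \left(-6\right) + 88\right) = \left(\frac{56}{15} + 431\right) \left(\left(9 + \frac{1}{-1 + 11}\right) \left(-6\right) + 88\right) = \frac{6521 \left(\left(9 + \frac{1}{10}\right) \left(-6\right) + 88\right)}{15} = \frac{6521 \left(\frac{91}{10} \left(-6\right) + 88\right)}{15} = \frac{6521 \left(- \frac{273}{5} + 88\right)}{15} = \frac{6521}{15} \cdot \frac{167}{5} = \frac{1089007}{75}$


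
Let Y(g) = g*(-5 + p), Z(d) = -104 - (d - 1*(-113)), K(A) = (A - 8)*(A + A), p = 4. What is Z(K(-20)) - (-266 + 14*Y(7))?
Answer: -973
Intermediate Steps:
K(A) = 2*A*(-8 + A) (K(A) = (-8 + A)*(2*A) = 2*A*(-8 + A))
Z(d) = -217 - d (Z(d) = -104 - (d + 113) = -104 - (113 + d) = -104 + (-113 - d) = -217 - d)
Y(g) = -g (Y(g) = g*(-5 + 4) = g*(-1) = -g)
Z(K(-20)) - (-266 + 14*Y(7)) = (-217 - 2*(-20)*(-8 - 20)) - (-266 + 14*(-1*7)) = (-217 - 2*(-20)*(-28)) - (-266 + 14*(-7)) = (-217 - 1*1120) - (-266 - 98) = (-217 - 1120) - 1*(-364) = -1337 + 364 = -973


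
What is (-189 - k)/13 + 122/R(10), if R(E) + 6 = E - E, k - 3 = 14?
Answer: -1411/39 ≈ -36.180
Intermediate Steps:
k = 17 (k = 3 + 14 = 17)
R(E) = -6 (R(E) = -6 + (E - E) = -6 + 0 = -6)
(-189 - k)/13 + 122/R(10) = (-189 - 1*17)/13 + 122/(-6) = (-189 - 17)*(1/13) + 122*(-1/6) = -206*1/13 - 61/3 = -206/13 - 61/3 = -1411/39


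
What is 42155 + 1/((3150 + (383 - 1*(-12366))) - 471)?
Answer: 650367341/15428 ≈ 42155.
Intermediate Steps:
42155 + 1/((3150 + (383 - 1*(-12366))) - 471) = 42155 + 1/((3150 + (383 + 12366)) - 471) = 42155 + 1/((3150 + 12749) - 471) = 42155 + 1/(15899 - 471) = 42155 + 1/15428 = 650367341/15428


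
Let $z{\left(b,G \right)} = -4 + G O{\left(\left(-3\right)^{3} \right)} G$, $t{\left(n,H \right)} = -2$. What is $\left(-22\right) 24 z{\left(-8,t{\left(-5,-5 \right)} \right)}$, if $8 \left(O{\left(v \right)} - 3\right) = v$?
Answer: $2904$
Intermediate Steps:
$O{\left(v \right)} = 3 + \frac{v}{8}$
$z{\left(b,G \right)} = -4 - \frac{3 G^{2}}{8}$ ($z{\left(b,G \right)} = -4 + G \left(3 + \frac{\left(-3\right)^{3}}{8}\right) G = -4 + G \left(3 + \frac{1}{8} \left(-27\right)\right) G = -4 + G \left(3 - \frac{27}{8}\right) G = -4 + G \left(- \frac{3}{8}\right) G = -4 + - \frac{3 G}{8} G = -4 - \frac{3 G^{2}}{8}$)
$\left(-22\right) 24 z{\left(-8,t{\left(-5,-5 \right)} \right)} = \left(-22\right) 24 \left(-4 - \frac{3 \left(-2\right)^{2}}{8}\right) = - 528 \left(-4 - \frac{3}{2}\right) = \left(-528\right) \left(- \frac{11}{2}\right) = 2904$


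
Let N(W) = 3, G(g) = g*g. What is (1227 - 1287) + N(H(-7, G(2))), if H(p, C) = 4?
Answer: -57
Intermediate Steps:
G(g) = g²
(1227 - 1287) + N(H(-7, G(2))) = (1227 - 1287) + 3 = -60 + 3 = -57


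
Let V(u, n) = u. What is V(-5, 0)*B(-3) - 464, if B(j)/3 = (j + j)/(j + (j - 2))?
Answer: -1901/4 ≈ -475.25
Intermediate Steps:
B(j) = 6*j/(-2 + 2*j) (B(j) = 3*((j + j)/(j + (j - 2))) = 3*((2*j)/(j + (-2 + j))) = 3*((2*j)/(-2 + 2*j)) = 3*(2*j/(-2 + 2*j)) = 6*j/(-2 + 2*j))
V(-5, 0)*B(-3) - 464 = -15*(-3)/(-1 - 3) - 464 = -15*(-3)/(-4) - 464 = -15*(-3)*(-1)/4 - 464 = -5*9/4 - 464 = -45/4 - 464 = -1901/4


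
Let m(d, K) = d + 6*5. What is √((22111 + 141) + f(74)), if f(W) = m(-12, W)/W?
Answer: √30463321/37 ≈ 149.17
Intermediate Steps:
m(d, K) = 30 + d (m(d, K) = d + 30 = 30 + d)
f(W) = 18/W (f(W) = (30 - 12)/W = 18/W)
√((22111 + 141) + f(74)) = √((22111 + 141) + 18/74) = √(22252 + 18*(1/74)) = √(22252 + 9/37) = √(823333/37) = √30463321/37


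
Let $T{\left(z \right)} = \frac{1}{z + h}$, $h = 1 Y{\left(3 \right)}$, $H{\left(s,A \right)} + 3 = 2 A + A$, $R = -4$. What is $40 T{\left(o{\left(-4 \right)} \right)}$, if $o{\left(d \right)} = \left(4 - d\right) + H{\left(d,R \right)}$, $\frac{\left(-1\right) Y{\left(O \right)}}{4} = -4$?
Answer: $\frac{40}{9} \approx 4.4444$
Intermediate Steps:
$Y{\left(O \right)} = 16$ ($Y{\left(O \right)} = \left(-4\right) \left(-4\right) = 16$)
$H{\left(s,A \right)} = -3 + 3 A$ ($H{\left(s,A \right)} = -3 + \left(2 A + A\right) = -3 + 3 A$)
$h = 16$ ($h = 1 \cdot 16 = 16$)
$o{\left(d \right)} = -11 - d$ ($o{\left(d \right)} = \left(4 - d\right) + \left(-3 + 3 \left(-4\right)\right) = \left(4 - d\right) - 15 = -11 - d$)
$T{\left(z \right)} = \frac{1}{16 + z}$ ($T{\left(z \right)} = \frac{1}{z + 16} = \frac{1}{16 + z}$)
$40 T{\left(o{\left(-4 \right)} \right)} = \frac{40}{16 - 7} = \frac{40}{9}$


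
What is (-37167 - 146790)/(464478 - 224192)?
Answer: -183957/240286 ≈ -0.76558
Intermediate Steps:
(-37167 - 146790)/(464478 - 224192) = -183957/240286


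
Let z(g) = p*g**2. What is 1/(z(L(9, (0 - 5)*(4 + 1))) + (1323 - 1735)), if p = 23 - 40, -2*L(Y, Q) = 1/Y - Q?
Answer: -81/250445 ≈ -0.00032342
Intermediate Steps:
L(Y, Q) = Q/2 - 1/(2*Y) (L(Y, Q) = -(1/Y - Q)/2 = Q/2 - 1/(2*Y))
p = -17
z(g) = -17*g**2
1/(z(L(9, (0 - 5)*(4 + 1))) + (1323 - 1735)) = 1/(-17*(-1 + ((0 - 5)*(4 + 1))*9)**2/324 + (1323 - 1735)) = 1/(-17*(-1 - 5*5*9)**2/324 - 412) = 1/(-17*(-1 - 25*9)**2/324 - 412) = 1/(-17*(-1 - 225)**2/324 - 412) = 1/(-17*((1/2)*(1/9)*(-226))**2 - 412) = 1/(-17*(-113/9)**2 - 412) = 1/(-17*12769/81 - 412) = 1/(-217073/81 - 412) = 1/(-250445/81) = -81/250445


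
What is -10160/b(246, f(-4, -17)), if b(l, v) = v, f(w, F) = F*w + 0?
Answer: -2540/17 ≈ -149.41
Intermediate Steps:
f(w, F) = F*w
-10160/b(246, f(-4, -17)) = -10160/((-17*(-4))) = -10160/68 = -10160*1/68 = -2540/17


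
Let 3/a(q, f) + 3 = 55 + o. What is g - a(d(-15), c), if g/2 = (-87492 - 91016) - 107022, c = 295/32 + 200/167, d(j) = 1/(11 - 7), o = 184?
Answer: -134770163/236 ≈ -5.7106e+5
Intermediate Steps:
d(j) = 1/4
c = 55665/5344 (c = 295*(1/32) + 200*(1/167) = 295/32 + 200/167 = 55665/5344 ≈ 10.416)
a(q, f) = 3/236 (a(q, f) = 3/(-3 + (55 + 184)) = 3/(-3 + 239) = 3/236)
g = -571060 (g = 2*((-87492 - 91016) - 107022) = 2*(-178508 - 107022) = 2*(-285530) = -571060)
g - a(d(-15), c) = -571060 - 1*3/236 = -571060 - 3/236 = -134770163/236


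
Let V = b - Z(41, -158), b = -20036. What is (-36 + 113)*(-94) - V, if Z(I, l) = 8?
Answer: 12806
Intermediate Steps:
V = -20044 (V = -20036 - 1*8 = -20036 - 8 = -20044)
(-36 + 113)*(-94) - V = (-36 + 113)*(-94) - 1*(-20044) = 77*(-94) + 20044 = -7238 + 20044 = 12806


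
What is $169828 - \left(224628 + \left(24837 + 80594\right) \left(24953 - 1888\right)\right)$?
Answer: $-2431820815$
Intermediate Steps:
$169828 - \left(224628 + \left(24837 + 80594\right) \left(24953 - 1888\right)\right) = 169828 - \left(224628 + 105431 \cdot 23065\right) = 169828 - \left(224628 + 2431766015\right) = 169828 - 2431990643 = -2431820815$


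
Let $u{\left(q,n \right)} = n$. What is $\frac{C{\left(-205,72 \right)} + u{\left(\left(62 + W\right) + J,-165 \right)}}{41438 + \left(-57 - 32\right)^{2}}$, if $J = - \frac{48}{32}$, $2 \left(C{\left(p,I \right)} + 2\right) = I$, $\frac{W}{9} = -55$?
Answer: $- \frac{131}{49359} \approx -0.002654$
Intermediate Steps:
$W = -495$ ($W = 9 \left(-55\right) = -495$)
$C{\left(p,I \right)} = -2 + \frac{I}{2}$
$J = - \frac{3}{2}$ ($J = \left(-48\right) \frac{1}{32} = - \frac{3}{2} \approx -1.5$)
$\frac{C{\left(-205,72 \right)} + u{\left(\left(62 + W\right) + J,-165 \right)}}{41438 + \left(-57 - 32\right)^{2}} = \frac{\left(-2 + \frac{1}{2} \cdot 72\right) - 165}{41438 + \left(-57 - 32\right)^{2}} = \frac{\left(-2 + 36\right) - 165}{41438 + \left(-89\right)^{2}} = \frac{34 - 165}{41438 + 7921} = - \frac{131}{49359}$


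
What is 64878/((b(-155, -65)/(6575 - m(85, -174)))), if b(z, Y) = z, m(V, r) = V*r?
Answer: -277223694/31 ≈ -8.9427e+6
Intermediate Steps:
64878/((b(-155, -65)/(6575 - m(85, -174)))) = 64878/((-155/(6575 - 85*(-174)))) = 64878/((-155/(6575 - 1*(-14790)))) = 64878/((-155/(6575 + 14790))) = 64878/((-155/21365)) = 64878/((-155*1/21365)) = 64878/(-31/4273) = 64878*(-4273/31) = -277223694/31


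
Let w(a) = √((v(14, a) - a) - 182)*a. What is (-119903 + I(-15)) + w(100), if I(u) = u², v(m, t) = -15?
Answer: -119678 + 300*I*√33 ≈ -1.1968e+5 + 1723.4*I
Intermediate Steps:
w(a) = a*√(-197 - a) (w(a) = √((-15 - a) - 182)*a = √(-197 - a)*a = a*√(-197 - a))
(-119903 + I(-15)) + w(100) = (-119903 + (-15)²) + 100*√(-197 - 1*100) = (-119903 + 225) + 100*√(-197 - 100) = -119678 + 100*√(-297) = -119678 + 100*(3*I*√33) = -119678 + 300*I*√33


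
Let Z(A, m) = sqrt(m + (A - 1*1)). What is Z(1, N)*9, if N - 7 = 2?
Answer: 27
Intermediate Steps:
N = 9 (N = 7 + 2 = 9)
Z(A, m) = sqrt(-1 + A + m) (Z(A, m) = sqrt(m + (A - 1)) = sqrt(m + (-1 + A)) = sqrt(-1 + A + m))
Z(1, N)*9 = sqrt(-1 + 1 + 9)*9 = sqrt(9)*9 = 3*9 = 27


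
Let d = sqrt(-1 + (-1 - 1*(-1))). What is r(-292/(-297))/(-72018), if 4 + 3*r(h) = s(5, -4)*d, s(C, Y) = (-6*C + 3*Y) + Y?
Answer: 2/108027 + 23*I/108027 ≈ 1.8514e-5 + 0.00021291*I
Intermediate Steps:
s(C, Y) = -6*C + 4*Y
d = I (d = sqrt(-1 + (-1 + 1)) = sqrt(-1 + 0) = sqrt(-1) = I ≈ 1.0*I)
r(h) = -4/3 - 46*I/3 (r(h) = -4/3 + ((-6*5 + 4*(-4))*I)/3 = -4/3 + ((-30 - 16)*I)/3 = -4/3 + (-46*I)/3 = -4/3 - 46*I/3)
r(-292/(-297))/(-72018) = (-4/3 - 46*I/3)/(-72018) = (-4/3 - 46*I/3)*(-1/72018) = 2/108027 + 23*I/108027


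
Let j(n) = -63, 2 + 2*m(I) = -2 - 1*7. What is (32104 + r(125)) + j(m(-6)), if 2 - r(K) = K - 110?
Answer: 32028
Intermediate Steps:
m(I) = -11/2 (m(I) = -1 + (-2 - 1*7)/2 = -1 + (-2 - 7)/2 = -1 + (½)*(-9) = -1 - 9/2 = -11/2)
r(K) = 112 - K (r(K) = 2 - (K - 110) = 2 - (-110 + K) = 2 + (110 - K) = 112 - K)
(32104 + r(125)) + j(m(-6)) = (32104 + (112 - 1*125)) - 63 = (32104 + (112 - 125)) - 63 = (32104 - 13) - 63 = 32091 - 63 = 32028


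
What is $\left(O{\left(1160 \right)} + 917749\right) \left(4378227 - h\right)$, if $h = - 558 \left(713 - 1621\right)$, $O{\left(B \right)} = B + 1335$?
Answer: $3562782621372$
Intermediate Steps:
$O{\left(B \right)} = 1335 + B$
$h = 506664$ ($h = - 558 \left(713 - 1621\right) = \left(-558\right) \left(-908\right) = 506664$)
$\left(O{\left(1160 \right)} + 917749\right) \left(4378227 - h\right) = \left(\left(1335 + 1160\right) + 917749\right) \left(4378227 - 506664\right) = \left(2495 + 917749\right) \left(4378227 - 506664\right) = 920244 \cdot 3871563 = 3562782621372$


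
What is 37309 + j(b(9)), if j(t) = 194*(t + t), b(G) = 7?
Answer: 40025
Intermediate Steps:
j(t) = 388*t (j(t) = 194*(2*t) = 388*t)
37309 + j(b(9)) = 37309 + 388*7 = 37309 + 2716 = 40025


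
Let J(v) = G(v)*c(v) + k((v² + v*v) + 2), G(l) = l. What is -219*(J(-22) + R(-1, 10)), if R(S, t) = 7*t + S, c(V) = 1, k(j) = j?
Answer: -222723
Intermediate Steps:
R(S, t) = S + 7*t
J(v) = 2 + v + 2*v² (J(v) = v*1 + ((v² + v*v) + 2) = v + ((v² + v²) + 2) = v + (2*v² + 2) = v + (2 + 2*v²) = 2 + v + 2*v²)
-219*(J(-22) + R(-1, 10)) = -219*((2 - 22 + 2*(-22)²) + (-1 + 7*10)) = -219*((2 - 22 + 2*484) + (-1 + 70)) = -219*((2 - 22 + 968) + 69) = -219*(948 + 69) = -219*1017 = -222723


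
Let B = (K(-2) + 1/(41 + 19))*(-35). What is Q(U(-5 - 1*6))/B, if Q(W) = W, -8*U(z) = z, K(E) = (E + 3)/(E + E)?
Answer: 33/196 ≈ 0.16837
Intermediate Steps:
K(E) = (3 + E)/(2*E) (K(E) = (3 + E)/((2*E)) = (3 + E)*(1/(2*E)) = (3 + E)/(2*E))
U(z) = -z/8
B = 49/6 (B = ((½)*(3 - 2)/(-2) + 1/(41 + 19))*(-35) = ((½)*(-½)*1 + 1/60)*(-35) = (-¼ + 1/60)*(-35) = -7/30*(-35) = 49/6 ≈ 8.1667)
Q(U(-5 - 1*6))/B = (-(-5 - 1*6)/8)/(49/6) = -(-5 - 6)/8*(6/49) = -⅛*(-11)*(6/49) = (11/8)*(6/49) = 33/196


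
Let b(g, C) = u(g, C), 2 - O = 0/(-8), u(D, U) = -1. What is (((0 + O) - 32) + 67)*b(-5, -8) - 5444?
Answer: -5481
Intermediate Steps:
O = 2 (O = 2 - 0/(-8) = 2 - 0*(-1)/8 = 2 - 1*0 = 2 + 0 = 2)
b(g, C) = -1
(((0 + O) - 32) + 67)*b(-5, -8) - 5444 = (((0 + 2) - 32) + 67)*(-1) - 5444 = ((2 - 32) + 67)*(-1) - 5444 = (-30 + 67)*(-1) - 5444 = 37*(-1) - 5444 = -37 - 5444 = -5481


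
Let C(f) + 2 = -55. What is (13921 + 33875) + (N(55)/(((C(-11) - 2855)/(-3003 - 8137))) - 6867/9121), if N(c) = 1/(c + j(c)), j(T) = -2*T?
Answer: 498715147885/10434424 ≈ 47795.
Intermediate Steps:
N(c) = -1/c (N(c) = 1/(c - 2*c) = 1/(-c) = -1/c)
C(f) = -57 (C(f) = -2 - 55 = -57)
(13921 + 33875) + (N(55)/(((C(-11) - 2855)/(-3003 - 8137))) - 6867/9121) = (13921 + 33875) + ((-1/55)/(((-57 - 2855)/(-3003 - 8137))) - 6867/9121) = 47796 + ((-1*1/55)/((-2912/(-11140))) - 6867*1/9121) = 47796 + (-1/(55*((-2912*(-1/11140)))) - 981/1303) = 47796 + (-1/(55*728/2785) - 981/1303) = 47796 + (-1/55*2785/728 - 981/1303) = 47796 + (-557/8008 - 981/1303) = 47796 - 8581619/10434424 = 498715147885/10434424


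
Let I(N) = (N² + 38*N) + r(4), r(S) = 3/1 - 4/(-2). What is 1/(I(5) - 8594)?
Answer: -1/8374 ≈ -0.00011942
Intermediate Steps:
r(S) = 5 (r(S) = 3*1 - 4*(-½) = 3 + 2 = 5)
I(N) = 5 + N² + 38*N (I(N) = (N² + 38*N) + 5 = 5 + N² + 38*N)
1/(I(5) - 8594) = 1/((5 + 5² + 38*5) - 8594) = 1/((5 + 25 + 190) - 8594) = 1/(220 - 8594) = 1/(-8374) = -1/8374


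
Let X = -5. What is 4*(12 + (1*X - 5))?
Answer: 8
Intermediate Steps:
4*(12 + (1*X - 5)) = 4*(12 + (1*(-5) - 5)) = 4*(12 + (-5 - 5)) = 4*(12 - 10) = 4*2 = 8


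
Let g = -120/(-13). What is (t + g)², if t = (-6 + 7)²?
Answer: 17689/169 ≈ 104.67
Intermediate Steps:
g = 120/13 (g = -120*(-1/13) = 120/13 ≈ 9.2308)
t = 1 (t = 1² = 1)
(t + g)² = (1 + 120/13)² = (133/13)² = 17689/169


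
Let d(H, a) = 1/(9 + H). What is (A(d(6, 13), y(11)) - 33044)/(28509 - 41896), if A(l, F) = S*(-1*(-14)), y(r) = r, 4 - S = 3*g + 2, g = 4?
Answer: 33184/13387 ≈ 2.4788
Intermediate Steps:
S = -10 (S = 4 - (3*4 + 2) = 4 - (12 + 2) = 4 - 1*14 = 4 - 14 = -10)
A(l, F) = -140 (A(l, F) = -(-10)*(-14) = -10*14 = -140)
(A(d(6, 13), y(11)) - 33044)/(28509 - 41896) = (-140 - 33044)/(28509 - 41896) = -33184/(-13387) = -33184*(-1/13387) = 33184/13387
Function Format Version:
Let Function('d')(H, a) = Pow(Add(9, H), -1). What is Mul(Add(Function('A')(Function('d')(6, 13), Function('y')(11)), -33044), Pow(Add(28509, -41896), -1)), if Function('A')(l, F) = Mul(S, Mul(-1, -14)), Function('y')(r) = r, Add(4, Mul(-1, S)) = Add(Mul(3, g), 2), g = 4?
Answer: Rational(33184, 13387) ≈ 2.4788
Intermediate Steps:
S = -10 (S = Add(4, Mul(-1, Add(Mul(3, 4), 2))) = Add(4, Mul(-1, Add(12, 2))) = Add(4, Mul(-1, 14)) = Add(4, -14) = -10)
Function('A')(l, F) = -140 (Function('A')(l, F) = Mul(-10, Mul(-1, -14)) = Mul(-10, 14) = -140)
Mul(Add(Function('A')(Function('d')(6, 13), Function('y')(11)), -33044), Pow(Add(28509, -41896), -1)) = Mul(Add(-140, -33044), Pow(Add(28509, -41896), -1)) = Mul(-33184, Pow(-13387, -1)) = Mul(-33184, Rational(-1, 13387)) = Rational(33184, 13387)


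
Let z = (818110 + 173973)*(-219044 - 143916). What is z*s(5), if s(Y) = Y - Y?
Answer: 0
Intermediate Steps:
z = -360086445680 (z = 992083*(-362960) = -360086445680)
s(Y) = 0
z*s(5) = -360086445680*0 = 0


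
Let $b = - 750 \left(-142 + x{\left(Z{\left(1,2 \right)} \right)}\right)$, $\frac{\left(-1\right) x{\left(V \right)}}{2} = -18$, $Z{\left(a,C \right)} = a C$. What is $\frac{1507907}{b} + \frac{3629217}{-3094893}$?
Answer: $\frac{162158817313}{9112740500} \approx 17.795$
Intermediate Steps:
$Z{\left(a,C \right)} = C a$
$x{\left(V \right)} = 36$ ($x{\left(V \right)} = \left(-2\right) \left(-18\right) = 36$)
$b = 79500$ ($b = - 750 \left(-142 + 36\right) = \left(-750\right) \left(-106\right) = 79500$)
$\frac{1507907}{b} + \frac{3629217}{-3094893} = \frac{1507907}{79500} + \frac{3629217}{-3094893} = 1507907 \cdot \frac{1}{79500} + 3629217 \left(- \frac{1}{3094893}\right) = \frac{1507907}{79500} - \frac{1209739}{1031631} = \frac{162158817313}{9112740500}$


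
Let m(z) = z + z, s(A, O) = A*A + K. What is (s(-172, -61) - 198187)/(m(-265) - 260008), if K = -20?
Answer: 168623/260538 ≈ 0.64721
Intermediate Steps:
s(A, O) = -20 + A**2 (s(A, O) = A*A - 20 = A**2 - 20 = -20 + A**2)
m(z) = 2*z
(s(-172, -61) - 198187)/(m(-265) - 260008) = ((-20 + (-172)**2) - 198187)/(2*(-265) - 260008) = ((-20 + 29584) - 198187)/(-530 - 260008) = (29564 - 198187)/(-260538) = -168623*(-1/260538) = 168623/260538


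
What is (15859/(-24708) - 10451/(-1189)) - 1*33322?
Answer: -33747864983/1013028 ≈ -33314.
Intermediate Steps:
(15859/(-24708) - 10451/(-1189)) - 1*33322 = (15859*(-1/24708) - 10451*(-1/1189)) - 33322 = (-15859/24708 + 10451/1189) - 33322 = 8254033/1013028 - 33322 = -33747864983/1013028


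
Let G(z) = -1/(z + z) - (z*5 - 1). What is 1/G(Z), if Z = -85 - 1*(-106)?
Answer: -42/4369 ≈ -0.0096132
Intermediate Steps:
Z = 21 (Z = -85 + 106 = 21)
G(z) = 1 - 5*z - 1/(2*z) (G(z) = -1/(2*z) - (5*z - 1) = -1/(2*z) - (-1 + 5*z) = -1/(2*z) + (1 - 5*z) = 1 - 5*z - 1/(2*z))
1/G(Z) = 1/(1 - 5*21 - ½/21) = 1/(1 - 105 - ½*1/21) = 1/(1 - 105 - 1/42) = 1/(-4369/42) = -42/4369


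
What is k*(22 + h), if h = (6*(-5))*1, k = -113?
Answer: 904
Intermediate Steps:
h = -30 (h = -30*1 = -30)
k*(22 + h) = -113*(22 - 30) = -113*(-8) = 904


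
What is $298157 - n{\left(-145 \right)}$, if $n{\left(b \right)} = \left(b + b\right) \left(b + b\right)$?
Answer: $214057$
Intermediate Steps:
$n{\left(b \right)} = 4 b^{2}$ ($n{\left(b \right)} = 2 b 2 b = 4 b^{2}$)
$298157 - n{\left(-145 \right)} = 298157 - 4 \left(-145\right)^{2} = 298157 - 4 \cdot 21025 = 298157 - 84100 = 214057$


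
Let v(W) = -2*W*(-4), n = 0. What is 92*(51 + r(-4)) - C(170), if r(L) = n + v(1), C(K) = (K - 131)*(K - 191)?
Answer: 6247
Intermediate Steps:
v(W) = 8*W
C(K) = (-191 + K)*(-131 + K) (C(K) = (-131 + K)*(-191 + K) = (-191 + K)*(-131 + K))
r(L) = 8 (r(L) = 0 + 8*1 = 0 + 8 = 8)
92*(51 + r(-4)) - C(170) = 92*(51 + 8) - (25021 + 170² - 322*170) = 92*59 - (25021 + 28900 - 54740) = 5428 - 1*(-819) = 5428 + 819 = 6247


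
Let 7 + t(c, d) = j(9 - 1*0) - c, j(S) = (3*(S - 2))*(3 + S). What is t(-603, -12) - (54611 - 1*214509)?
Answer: 160746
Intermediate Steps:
j(S) = (-6 + 3*S)*(3 + S) (j(S) = (3*(-2 + S))*(3 + S) = (-6 + 3*S)*(3 + S))
t(c, d) = 245 - c (t(c, d) = -7 + ((-18 + 3*(9 - 1*0) + 3*(9 - 1*0)²) - c) = -7 + ((-18 + 3*(9 + 0) + 3*(9 + 0)²) - c) = -7 + ((-18 + 3*9 + 3*9²) - c) = -7 + ((-18 + 27 + 3*81) - c) = -7 + ((-18 + 27 + 243) - c) = -7 + (252 - c) = 245 - c)
t(-603, -12) - (54611 - 1*214509) = (245 - 1*(-603)) - (54611 - 1*214509) = (245 + 603) - (54611 - 214509) = 848 - 1*(-159898) = 848 + 159898 = 160746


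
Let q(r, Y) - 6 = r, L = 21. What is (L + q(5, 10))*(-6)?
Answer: -192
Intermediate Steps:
q(r, Y) = 6 + r
(L + q(5, 10))*(-6) = (21 + (6 + 5))*(-6) = (21 + 11)*(-6) = 32*(-6) = -192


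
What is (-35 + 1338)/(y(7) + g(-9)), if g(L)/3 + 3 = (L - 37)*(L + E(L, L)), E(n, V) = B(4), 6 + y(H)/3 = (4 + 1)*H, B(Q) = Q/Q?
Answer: 1303/1182 ≈ 1.1024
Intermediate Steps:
B(Q) = 1
y(H) = -18 + 15*H (y(H) = -18 + 3*((4 + 1)*H) = -18 + 3*(5*H) = -18 + 15*H)
E(n, V) = 1
g(L) = -9 + 3*(1 + L)*(-37 + L) (g(L) = -9 + 3*((L - 37)*(L + 1)) = -9 + 3*((-37 + L)*(1 + L)) = -9 + 3*((1 + L)*(-37 + L)) = -9 + 3*(1 + L)*(-37 + L))
(-35 + 1338)/(y(7) + g(-9)) = (-35 + 1338)/((-18 + 15*7) + (-120 - 108*(-9) + 3*(-9)²)) = 1303/((-18 + 105) + (-120 + 972 + 3*81)) = 1303/(87 + (-120 + 972 + 243)) = 1303/(87 + 1095) = 1303/1182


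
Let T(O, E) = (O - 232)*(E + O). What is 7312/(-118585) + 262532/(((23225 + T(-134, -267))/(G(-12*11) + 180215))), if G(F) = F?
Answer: 5606407042275068/20158382735 ≈ 2.7812e+5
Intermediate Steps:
T(O, E) = (-232 + O)*(E + O)
7312/(-118585) + 262532/(((23225 + T(-134, -267))/(G(-12*11) + 180215))) = 7312/(-118585) + 262532/(((23225 + ((-134)² - 232*(-267) - 232*(-134) - 267*(-134)))/(-12*11 + 180215))) = 7312*(-1/118585) + 262532/(((23225 + (17956 + 61944 + 31088 + 35778))/(-132 + 180215))) = -7312/118585 + 262532/(((23225 + 146766)/180083)) = -7312/118585 + 262532/((169991*(1/180083))) = -7312/118585 + 262532/(169991/180083) = -7312/118585 + 262532*(180083/169991) = -7312/118585 + 47277550156/169991 = 5606407042275068/20158382735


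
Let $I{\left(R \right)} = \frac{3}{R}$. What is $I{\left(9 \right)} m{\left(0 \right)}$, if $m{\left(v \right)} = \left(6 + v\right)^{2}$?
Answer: $12$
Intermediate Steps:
$I{\left(9 \right)} m{\left(0 \right)} = \frac{3}{9} \left(6 + 0\right)^{2} = 3 \cdot \frac{1}{9} \cdot 6^{2} = \frac{1}{3} \cdot 36 = 12$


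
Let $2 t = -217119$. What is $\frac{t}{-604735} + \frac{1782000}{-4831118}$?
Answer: $- \frac{553174015479}{2921546143730} \approx -0.18934$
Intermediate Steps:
$t = - \frac{217119}{2}$ ($t = \frac{1}{2} \left(-217119\right) = - \frac{217119}{2} \approx -1.0856 \cdot 10^{5}$)
$\frac{t}{-604735} + \frac{1782000}{-4831118} = - \frac{217119}{2 \left(-604735\right)} + \frac{1782000}{-4831118} = \left(- \frac{217119}{2}\right) \left(- \frac{1}{604735}\right) + 1782000 \left(- \frac{1}{4831118}\right) = \frac{217119}{1209470} - \frac{891000}{2415559} = - \frac{553174015479}{2921546143730}$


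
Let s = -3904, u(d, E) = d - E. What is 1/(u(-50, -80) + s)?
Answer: -1/3874 ≈ -0.00025813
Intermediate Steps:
1/(u(-50, -80) + s) = 1/((-50 - 1*(-80)) - 3904) = 1/((-50 + 80) - 3904) = 1/(30 - 3904) = 1/(-3874) = -1/3874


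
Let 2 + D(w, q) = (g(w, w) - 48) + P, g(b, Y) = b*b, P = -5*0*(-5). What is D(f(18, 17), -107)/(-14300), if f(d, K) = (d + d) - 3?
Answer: -1039/14300 ≈ -0.072657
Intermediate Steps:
P = 0 (P = 0*(-5) = 0)
f(d, K) = -3 + 2*d (f(d, K) = 2*d - 3 = -3 + 2*d)
g(b, Y) = b²
D(w, q) = -50 + w² (D(w, q) = -2 + ((w² - 48) + 0) = -2 + ((-48 + w²) + 0) = -2 + (-48 + w²) = -50 + w²)
D(f(18, 17), -107)/(-14300) = (-50 + (-3 + 2*18)²)/(-14300) = (-50 + (-3 + 36)²)*(-1/14300) = (-50 + 33²)*(-1/14300) = (-50 + 1089)*(-1/14300) = 1039*(-1/14300) = -1039/14300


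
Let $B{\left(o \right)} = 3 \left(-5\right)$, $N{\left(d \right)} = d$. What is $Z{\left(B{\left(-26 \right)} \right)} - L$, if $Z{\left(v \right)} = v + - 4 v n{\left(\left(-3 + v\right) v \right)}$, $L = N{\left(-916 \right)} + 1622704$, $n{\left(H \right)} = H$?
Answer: $-1605603$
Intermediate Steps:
$B{\left(o \right)} = -15$
$L = 1621788$ ($L = -916 + 1622704 = 1621788$)
$Z{\left(v \right)} = v - 4 v^{2} \left(-3 + v\right)$ ($Z{\left(v \right)} = v + - 4 v \left(-3 + v\right) v = v + - 4 v v \left(-3 + v\right) = v - 4 v^{2} \left(-3 + v\right)$)
$Z{\left(B{\left(-26 \right)} \right)} - L = \left(-1\right) \left(-15\right) \left(-1 + 4 \left(-15\right) \left(-3 - 15\right)\right) - 1621788 = \left(-1\right) \left(-15\right) \left(-1 + 4 \left(-15\right) \left(-18\right)\right) - 1621788 = \left(-1\right) \left(-15\right) \left(-1 + 1080\right) - 1621788 = \left(-1\right) \left(-15\right) 1079 - 1621788 = 16185 - 1621788 = -1605603$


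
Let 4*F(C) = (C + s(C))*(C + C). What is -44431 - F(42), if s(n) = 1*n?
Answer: -46195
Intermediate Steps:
s(n) = n
F(C) = C**2 (F(C) = ((C + C)*(C + C))/4 = ((2*C)*(2*C))/4 = (4*C**2)/4 = C**2)
-44431 - F(42) = -44431 - 1*42**2 = -44431 - 1*1764 = -44431 - 1764 = -46195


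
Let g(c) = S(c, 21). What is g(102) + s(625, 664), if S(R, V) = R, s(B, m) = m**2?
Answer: 440998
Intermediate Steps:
g(c) = c
g(102) + s(625, 664) = 102 + 664**2 = 102 + 440896 = 440998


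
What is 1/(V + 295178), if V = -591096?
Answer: -1/295918 ≈ -3.3793e-6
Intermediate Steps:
1/(V + 295178) = 1/(-591096 + 295178) = 1/(-295918) = -1/295918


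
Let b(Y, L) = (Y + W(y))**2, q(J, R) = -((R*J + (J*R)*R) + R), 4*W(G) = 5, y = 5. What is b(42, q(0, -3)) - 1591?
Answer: 4473/16 ≈ 279.56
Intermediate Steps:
W(G) = 5/4 (W(G) = (1/4)*5 = 5/4)
q(J, R) = -R - J*R - J*R**2 (q(J, R) = -((J*R + J*R**2) + R) = -(R + J*R + J*R**2) = -R - J*R - J*R**2)
b(Y, L) = (5/4 + Y)**2 (b(Y, L) = (Y + 5/4)**2 = (5/4 + Y)**2)
b(42, q(0, -3)) - 1591 = (5 + 4*42)**2/16 - 1591 = (5 + 168)**2/16 - 1591 = (1/16)*173**2 - 1591 = (1/16)*29929 - 1591 = 29929/16 - 1591 = 4473/16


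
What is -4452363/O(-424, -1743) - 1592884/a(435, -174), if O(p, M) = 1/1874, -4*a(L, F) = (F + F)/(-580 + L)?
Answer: -25023220366/3 ≈ -8.3411e+9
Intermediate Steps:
a(L, F) = -F/(2*(-580 + L)) (a(L, F) = -(F + F)/(4*(-580 + L)) = -2*F/(4*(-580 + L)) = -F/(2*(-580 + L)))
O(p, M) = 1/1874
-4452363/O(-424, -1743) - 1592884/a(435, -174) = -4452363/1/1874 - 1592884/((-1*(-174)/(-1160 + 2*435))) = -4452363*1874 - 1592884/((-1*(-174)/(-1160 + 870))) = -8343728262 - 1592884/((-1*(-174)/(-290))) = -8343728262 - 1592884/((-1*(-174)*(-1/290))) = -8343728262 - 1592884/(-⅗) = -8343728262 - 1592884*(-5/3) = -8343728262 + 7964420/3 = -25023220366/3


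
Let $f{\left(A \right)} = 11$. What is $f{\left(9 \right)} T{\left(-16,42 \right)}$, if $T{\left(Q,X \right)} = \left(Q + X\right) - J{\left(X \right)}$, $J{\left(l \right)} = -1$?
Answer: $297$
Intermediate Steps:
$T{\left(Q,X \right)} = 1 + Q + X$ ($T{\left(Q,X \right)} = \left(Q + X\right) - -1 = \left(Q + X\right) + 1 = 1 + Q + X$)
$f{\left(9 \right)} T{\left(-16,42 \right)} = 11 \left(1 - 16 + 42\right) = 11 \cdot 27 = 297$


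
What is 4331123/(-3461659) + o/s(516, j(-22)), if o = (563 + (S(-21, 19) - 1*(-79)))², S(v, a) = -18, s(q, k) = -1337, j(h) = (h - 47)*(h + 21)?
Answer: -1353677646235/4628238083 ≈ -292.48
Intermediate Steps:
j(h) = (-47 + h)*(21 + h)
o = 389376 (o = (563 + (-18 - 1*(-79)))² = (563 + (-18 + 79))² = (563 + 61)² = 624² = 389376)
4331123/(-3461659) + o/s(516, j(-22)) = 4331123/(-3461659) + 389376/(-1337) = 4331123*(-1/3461659) + 389376*(-1/1337) = -4331123/3461659 - 389376/1337 = -1353677646235/4628238083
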